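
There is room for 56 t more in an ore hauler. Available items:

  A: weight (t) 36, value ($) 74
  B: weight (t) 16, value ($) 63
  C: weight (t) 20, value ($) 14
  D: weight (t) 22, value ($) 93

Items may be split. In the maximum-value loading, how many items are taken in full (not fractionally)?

Ratios (sorted): D 4.23, B 3.94, A 2.06, C 0.70
take D (22 @ 93); take B (16 @ 63); take 18/36 of A → 37.00. Capacity used 56/56.
2 item(s) taken whole; one partial (take 18/36 of A).

2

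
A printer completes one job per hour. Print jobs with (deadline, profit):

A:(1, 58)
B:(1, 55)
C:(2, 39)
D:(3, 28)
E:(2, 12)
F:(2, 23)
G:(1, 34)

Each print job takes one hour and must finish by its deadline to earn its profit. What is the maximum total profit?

By profit: A(d1,58), B(d1,55), C(d2,39), G(d1,34), D(d3,28), F(d2,23), E(d2,12)
A→slot 1; B skipped; C→slot 2; G skipped; D→slot 3; F skipped; E skipped.
Profit = 58 + 39 + 28 = 125

125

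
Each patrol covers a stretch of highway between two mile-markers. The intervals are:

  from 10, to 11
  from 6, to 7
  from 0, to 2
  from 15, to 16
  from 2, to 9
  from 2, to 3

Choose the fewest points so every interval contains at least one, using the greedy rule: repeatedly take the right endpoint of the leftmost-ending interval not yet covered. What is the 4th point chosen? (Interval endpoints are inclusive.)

By right end: [0,2]  [2,3]  [6,7]  [2,9]  [10,11]  [15,16]
[0,2] uncovered → point at 2; [6,7] uncovered → point at 7; [10,11] uncovered → point at 11; [15,16] uncovered → point at 16.
Points: 2, 7, 11, 16 (4 total).

16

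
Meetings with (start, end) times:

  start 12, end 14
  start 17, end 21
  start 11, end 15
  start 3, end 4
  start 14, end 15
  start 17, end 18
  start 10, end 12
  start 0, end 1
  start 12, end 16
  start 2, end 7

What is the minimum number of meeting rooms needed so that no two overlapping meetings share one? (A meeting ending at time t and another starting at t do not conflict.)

3

The answer is the maximum number of intervals overlapping at any instant.
starts: [0, 2, 3, 10, 11, 12, 12, 14, 17, 17]
ends:   [1, 4, 7, 12, 14, 15, 15, 16, 18, 21]
s0→1 e1→0 s2→1 s3→2 e4→1 e7→0 s10→1 s11→2 e12→1 s12→2 s12→3  — peak 3.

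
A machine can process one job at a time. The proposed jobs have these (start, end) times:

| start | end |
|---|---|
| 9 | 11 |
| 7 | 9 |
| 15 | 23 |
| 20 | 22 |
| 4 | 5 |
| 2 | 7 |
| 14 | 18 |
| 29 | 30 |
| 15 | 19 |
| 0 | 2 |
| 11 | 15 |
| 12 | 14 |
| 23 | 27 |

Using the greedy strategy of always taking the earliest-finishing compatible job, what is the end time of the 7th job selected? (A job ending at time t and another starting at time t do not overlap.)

22

Order by finish time; keep every interval that doesn't clash with the previous kept one.
By end time: (0,2), (4,5), (2,7), (7,9), (9,11), (12,14), (11,15), (14,18), (15,19), (20,22), (15,23), (23,27), (29,30).
Pick (0,2); next start ≥ 2 → (4,5); next start ≥ 5 → (7,9); next start ≥ 9 → (9,11); next start ≥ 11 → (12,14); next start ≥ 14 → (14,18); next start ≥ 18 → (20,22); next start ≥ 22 → (23,27); next start ≥ 27 → (29,30).
Selected: (0,2) (4,5) (7,9) (9,11) (12,14) (14,18) (20,22) (23,27) (29,30)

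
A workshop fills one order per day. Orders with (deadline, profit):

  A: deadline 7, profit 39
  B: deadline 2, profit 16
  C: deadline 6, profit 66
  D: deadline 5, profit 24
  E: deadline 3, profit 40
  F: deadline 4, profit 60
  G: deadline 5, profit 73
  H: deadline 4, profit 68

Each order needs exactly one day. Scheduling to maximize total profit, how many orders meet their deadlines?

Take jobs in profit order; each goes to the latest open slot no later than its deadline.
By profit: G(d5,73), H(d4,68), C(d6,66), F(d4,60), E(d3,40), A(d7,39), D(d5,24), B(d2,16)
G→slot 5; H→slot 4; C→slot 6; F→slot 3; E→slot 2; A→slot 7; D→slot 1; B skipped.
7 of 8 scheduled.

7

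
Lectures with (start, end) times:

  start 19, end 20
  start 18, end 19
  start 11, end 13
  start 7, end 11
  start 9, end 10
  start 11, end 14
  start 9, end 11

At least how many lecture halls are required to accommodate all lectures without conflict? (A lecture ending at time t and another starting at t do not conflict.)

starts: [7, 9, 9, 11, 11, 18, 19]
ends:   [10, 11, 11, 13, 14, 19, 20]
s7→1 s9→2 s9→3  — peak 3.

3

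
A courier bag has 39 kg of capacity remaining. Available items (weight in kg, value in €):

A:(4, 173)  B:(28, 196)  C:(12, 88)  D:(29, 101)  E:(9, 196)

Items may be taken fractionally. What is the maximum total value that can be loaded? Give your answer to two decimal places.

Order: A (173/4=43.25) > E (196/9=21.78) > C (88/12=7.33) > B (196/28=7.00) > D (101/29=3.48)
Fill: take A (4 @ 173) → take E (9 @ 196) → take C (12 @ 88) → take 14/28 of B → 98.00; 39/39 used.
Total value = 555.00

555.00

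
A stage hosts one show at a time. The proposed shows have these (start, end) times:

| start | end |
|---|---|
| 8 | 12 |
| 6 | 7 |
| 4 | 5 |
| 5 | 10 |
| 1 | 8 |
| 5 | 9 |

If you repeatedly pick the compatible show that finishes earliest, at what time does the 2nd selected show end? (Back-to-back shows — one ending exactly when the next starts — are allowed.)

Greedy by earliest finish: after sorting by end time, pick each interval compatible with the last pick.
By end time: (4,5), (6,7), (1,8), (5,9), (5,10), (8,12).
Pick (4,5); next start ≥ 5 → (6,7); next start ≥ 7 → (8,12).
Selected: (4,5) (6,7) (8,12)

7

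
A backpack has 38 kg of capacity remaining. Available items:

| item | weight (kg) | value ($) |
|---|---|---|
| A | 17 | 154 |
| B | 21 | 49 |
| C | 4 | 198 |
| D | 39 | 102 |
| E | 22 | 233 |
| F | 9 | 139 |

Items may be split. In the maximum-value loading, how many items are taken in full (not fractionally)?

Order: C (198/4=49.50) > F (139/9=15.44) > E (233/22=10.59) > A (154/17=9.06) > D (102/39=2.62) > B (49/21=2.33)
Fill: take C (4 @ 198) → take F (9 @ 139) → take E (22 @ 233) → take 3/17 of A → 27.18; 38/38 used.
3 item(s) taken whole; one partial (take 3/17 of A).

3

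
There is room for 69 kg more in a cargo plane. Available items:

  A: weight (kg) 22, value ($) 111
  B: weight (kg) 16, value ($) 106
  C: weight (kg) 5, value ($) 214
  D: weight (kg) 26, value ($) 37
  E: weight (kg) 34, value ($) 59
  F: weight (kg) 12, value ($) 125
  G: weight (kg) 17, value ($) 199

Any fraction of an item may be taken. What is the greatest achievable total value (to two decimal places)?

739.86

Ratios (sorted): C 42.80, G 11.71, F 10.42, B 6.62, A 5.05, E 1.74, D 1.42
take C (5 @ 214); take G (17 @ 199); take F (12 @ 125); take B (16 @ 106); take 19/22 of A → 95.86. Capacity used 69/69.
Total value = 739.86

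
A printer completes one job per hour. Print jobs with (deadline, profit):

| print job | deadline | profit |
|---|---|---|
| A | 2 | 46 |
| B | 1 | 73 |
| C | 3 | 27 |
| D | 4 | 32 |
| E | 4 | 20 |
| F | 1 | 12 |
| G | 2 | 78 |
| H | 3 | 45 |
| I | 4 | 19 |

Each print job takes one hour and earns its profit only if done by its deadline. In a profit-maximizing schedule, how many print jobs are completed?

4

Take jobs in profit order; each goes to the latest open slot no later than its deadline.
By profit: G(d2,78), B(d1,73), A(d2,46), H(d3,45), D(d4,32), C(d3,27), E(d4,20), I(d4,19), F(d1,12)
G→slot 2; B→slot 1; A skipped; H→slot 3; D→slot 4; C skipped; E skipped; I skipped; F skipped.
4 of 9 scheduled.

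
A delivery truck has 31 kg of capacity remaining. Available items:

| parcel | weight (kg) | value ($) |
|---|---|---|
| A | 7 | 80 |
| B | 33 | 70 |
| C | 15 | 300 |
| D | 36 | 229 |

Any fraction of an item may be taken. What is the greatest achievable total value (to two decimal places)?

437.25

Greedy by value/weight ratio, highest first.
Ratios (sorted): C 20.00, A 11.43, D 6.36, B 2.12
take C (15 @ 300); take A (7 @ 80); take 9/36 of D → 57.25. Capacity used 31/31.
Total value = 437.25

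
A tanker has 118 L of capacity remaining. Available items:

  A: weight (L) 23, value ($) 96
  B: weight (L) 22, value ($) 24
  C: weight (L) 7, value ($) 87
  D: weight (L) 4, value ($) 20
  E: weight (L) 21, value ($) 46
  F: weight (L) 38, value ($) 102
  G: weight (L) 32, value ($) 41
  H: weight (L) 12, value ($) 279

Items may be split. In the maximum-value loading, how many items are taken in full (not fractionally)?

6

Sort by value per unit weight and fill in that order.
Order: H (279/12=23.25) > C (87/7=12.43) > D (20/4=5.00) > A (96/23=4.17) > F (102/38=2.68) > E (46/21=2.19) > G (41/32=1.28) > B (24/22=1.09)
Fill: take H (12 @ 279) → take C (7 @ 87) → take D (4 @ 20) → take A (23 @ 96) → take F (38 @ 102) → take E (21 @ 46) → take 13/32 of G → 16.66; 118/118 used.
6 item(s) taken whole; one partial (take 13/32 of G).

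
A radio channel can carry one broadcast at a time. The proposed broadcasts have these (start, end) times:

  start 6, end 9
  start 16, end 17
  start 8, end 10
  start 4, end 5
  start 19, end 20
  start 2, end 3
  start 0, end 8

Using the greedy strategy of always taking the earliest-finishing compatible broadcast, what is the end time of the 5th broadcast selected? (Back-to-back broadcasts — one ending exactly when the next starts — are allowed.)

Sorted by end: (2,3)  (4,5)  (0,8)  (6,9)  (8,10)  (16,17)  (19,20)
take (2,3); take (4,5); take (6,9); take (16,17); take (19,20).
Selected: (2,3) (4,5) (6,9) (16,17) (19,20)

20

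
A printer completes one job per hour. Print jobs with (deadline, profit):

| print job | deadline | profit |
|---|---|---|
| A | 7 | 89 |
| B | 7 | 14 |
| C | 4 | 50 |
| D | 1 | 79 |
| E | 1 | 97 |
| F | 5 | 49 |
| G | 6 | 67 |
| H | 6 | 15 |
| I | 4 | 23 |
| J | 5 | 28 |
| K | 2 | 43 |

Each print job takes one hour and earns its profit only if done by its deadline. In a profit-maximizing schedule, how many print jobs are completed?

7

Sort by profit descending; place each in the latest free slot ≤ its deadline.
By profit: E(d1,97), A(d7,89), D(d1,79), G(d6,67), C(d4,50), F(d5,49), K(d2,43), J(d5,28), I(d4,23), H(d6,15), B(d7,14)
E→slot 1; A→slot 7; D skipped; G→slot 6; C→slot 4; F→slot 5; K→slot 2; J→slot 3; I skipped; H skipped; B skipped.
7 of 11 scheduled.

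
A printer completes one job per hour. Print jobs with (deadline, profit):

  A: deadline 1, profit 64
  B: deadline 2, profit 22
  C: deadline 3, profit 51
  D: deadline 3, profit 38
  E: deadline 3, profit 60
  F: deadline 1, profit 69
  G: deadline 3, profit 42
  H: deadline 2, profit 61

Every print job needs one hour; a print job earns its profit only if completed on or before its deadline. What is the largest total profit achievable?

Sort by profit descending; place each in the latest free slot ≤ its deadline.
By profit: F(d1,69), A(d1,64), H(d2,61), E(d3,60), C(d3,51), G(d3,42), D(d3,38), B(d2,22)
F→slot 1; A skipped; H→slot 2; E→slot 3; C skipped; G skipped; D skipped; B skipped.
Profit = 69 + 61 + 60 = 190

190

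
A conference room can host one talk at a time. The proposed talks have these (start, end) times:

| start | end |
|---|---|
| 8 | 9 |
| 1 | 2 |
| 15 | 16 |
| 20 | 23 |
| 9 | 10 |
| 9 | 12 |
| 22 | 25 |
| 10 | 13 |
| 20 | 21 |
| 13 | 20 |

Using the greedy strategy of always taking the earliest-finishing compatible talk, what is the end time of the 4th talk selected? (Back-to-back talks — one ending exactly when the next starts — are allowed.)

Sorted by end: (1,2)  (8,9)  (9,10)  (9,12)  (10,13)  (15,16)  (13,20)  (20,21)  (20,23)  (22,25)
take (1,2); take (8,9); take (9,10); take (10,13); take (15,16); take (20,21); skip (20,23); take (22,25).
Selected: (1,2) (8,9) (9,10) (10,13) (15,16) (20,21) (22,25)

13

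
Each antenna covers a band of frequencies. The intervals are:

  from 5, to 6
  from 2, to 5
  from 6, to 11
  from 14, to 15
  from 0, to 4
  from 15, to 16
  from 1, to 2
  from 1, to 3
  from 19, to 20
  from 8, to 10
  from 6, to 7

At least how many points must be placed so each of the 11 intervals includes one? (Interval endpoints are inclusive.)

5

By right end: [1,2]  [1,3]  [0,4]  [2,5]  [5,6]  [6,7]  [8,10]  [6,11]  [14,15]  [15,16]  [19,20]
[1,2] uncovered → point at 2; [5,6] uncovered → point at 6; [8,10] uncovered → point at 10; [14,15] uncovered → point at 15; [19,20] uncovered → point at 20.
Points: 2, 6, 10, 15, 20 (5 total).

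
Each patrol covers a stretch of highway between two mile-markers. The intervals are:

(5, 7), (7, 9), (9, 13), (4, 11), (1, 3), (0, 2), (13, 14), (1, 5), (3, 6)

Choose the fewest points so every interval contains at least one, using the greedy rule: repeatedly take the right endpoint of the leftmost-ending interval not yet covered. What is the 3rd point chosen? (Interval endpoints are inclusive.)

Sorted: [0,2] [1,3] [1,5] [3,6] [5,7] [7,9] [4,11] [9,13] [13,14]
{[0,2],[1,3],[1,5]} hit by 2; {[3,6],[5,7]} hit by 6; {[7,9],[4,11],[9,13]} hit by 9; {[13,14]} hit by 14.
Points: 2, 6, 9, 14 (4 total).

9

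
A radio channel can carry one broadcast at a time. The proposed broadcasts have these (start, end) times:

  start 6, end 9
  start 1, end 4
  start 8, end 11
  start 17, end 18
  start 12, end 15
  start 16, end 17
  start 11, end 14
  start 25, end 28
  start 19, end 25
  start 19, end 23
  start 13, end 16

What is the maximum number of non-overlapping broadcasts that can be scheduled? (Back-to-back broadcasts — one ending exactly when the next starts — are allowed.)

7

By end time: (1,4), (6,9), (8,11), (11,14), (12,15), (13,16), (16,17), (17,18), (19,23), (19,25), (25,28).
Pick (1,4); next start ≥ 4 → (6,9); next start ≥ 9 → (11,14); next start ≥ 14 → (16,17); next start ≥ 17 → (17,18); next start ≥ 18 → (19,23); next start ≥ 23 → (25,28).
Selected 7 broadcasts.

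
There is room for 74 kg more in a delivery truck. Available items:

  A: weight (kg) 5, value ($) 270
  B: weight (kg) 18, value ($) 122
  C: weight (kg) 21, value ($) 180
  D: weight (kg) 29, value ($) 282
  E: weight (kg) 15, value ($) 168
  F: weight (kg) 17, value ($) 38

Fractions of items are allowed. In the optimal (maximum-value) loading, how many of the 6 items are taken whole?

4

Sort by value per unit weight and fill in that order.
Order: A (270/5=54.00) > E (168/15=11.20) > D (282/29=9.72) > C (180/21=8.57) > B (122/18=6.78) > F (38/17=2.24)
Fill: take A (5 @ 270) → take E (15 @ 168) → take D (29 @ 282) → take C (21 @ 180) → take 4/18 of B → 27.11; 74/74 used.
4 item(s) taken whole; one partial (take 4/18 of B).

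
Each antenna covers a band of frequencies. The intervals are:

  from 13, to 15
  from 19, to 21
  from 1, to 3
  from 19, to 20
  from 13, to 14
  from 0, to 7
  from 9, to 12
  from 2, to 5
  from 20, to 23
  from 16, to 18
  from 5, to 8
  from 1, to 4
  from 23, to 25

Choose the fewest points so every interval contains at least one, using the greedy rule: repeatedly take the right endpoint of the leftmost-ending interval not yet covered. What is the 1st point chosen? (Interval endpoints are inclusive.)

Sorted: [1,3] [1,4] [2,5] [0,7] [5,8] [9,12] [13,14] [13,15] [16,18] [19,20] [19,21] [20,23] [23,25]
{[1,3],[1,4],[2,5],[0,7]} hit by 3; {[5,8]} hit by 8; {[9,12]} hit by 12; {[13,14],[13,15]} hit by 14; {[16,18]} hit by 18; {[19,20],[19,21],[20,23]} hit by 20; {[23,25]} hit by 25.
Points: 3, 8, 12, 14, 18, 20, 25 (7 total).

3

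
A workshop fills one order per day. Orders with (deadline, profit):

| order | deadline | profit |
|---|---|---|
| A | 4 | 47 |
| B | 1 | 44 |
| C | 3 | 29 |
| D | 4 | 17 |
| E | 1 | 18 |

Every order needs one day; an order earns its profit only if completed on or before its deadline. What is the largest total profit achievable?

Take jobs in profit order; each goes to the latest open slot no later than its deadline.
By profit: A(d4,47), B(d1,44), C(d3,29), E(d1,18), D(d4,17)
A→slot 4; B→slot 1; C→slot 3; E skipped; D→slot 2.
Profit = 44 + 17 + 29 + 47 = 137

137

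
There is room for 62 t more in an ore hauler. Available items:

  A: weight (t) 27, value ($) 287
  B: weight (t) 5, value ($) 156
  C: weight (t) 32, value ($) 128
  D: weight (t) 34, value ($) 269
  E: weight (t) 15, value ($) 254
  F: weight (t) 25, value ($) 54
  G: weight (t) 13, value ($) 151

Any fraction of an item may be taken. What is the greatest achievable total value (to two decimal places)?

863.82

Order: B (156/5=31.20) > E (254/15=16.93) > G (151/13=11.62) > A (287/27=10.63) > D (269/34=7.91) > C (128/32=4.00) > F (54/25=2.16)
Fill: take B (5 @ 156) → take E (15 @ 254) → take G (13 @ 151) → take A (27 @ 287) → take 2/34 of D → 15.82; 62/62 used.
Total value = 863.82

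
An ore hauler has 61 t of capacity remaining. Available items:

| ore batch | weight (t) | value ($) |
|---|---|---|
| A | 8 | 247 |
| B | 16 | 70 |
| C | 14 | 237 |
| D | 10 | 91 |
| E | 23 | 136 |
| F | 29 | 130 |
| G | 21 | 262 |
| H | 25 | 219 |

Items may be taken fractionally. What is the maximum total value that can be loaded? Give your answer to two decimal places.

Sort by value per unit weight and fill in that order.
Ratios (sorted): A 30.88, C 16.93, G 12.48, D 9.10, H 8.76, E 5.91, F 4.48, B 4.38
take A (8 @ 247); take C (14 @ 237); take G (21 @ 262); take D (10 @ 91); take 8/25 of H → 70.08. Capacity used 61/61.
Total value = 907.08

907.08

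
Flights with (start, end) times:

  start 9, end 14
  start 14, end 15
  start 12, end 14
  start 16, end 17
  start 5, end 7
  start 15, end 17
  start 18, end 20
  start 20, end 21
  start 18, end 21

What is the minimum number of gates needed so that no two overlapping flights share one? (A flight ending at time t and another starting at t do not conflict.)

The answer is the maximum number of intervals overlapping at any instant.
starts: [5, 9, 12, 14, 15, 16, 18, 18, 20]
ends:   [7, 14, 14, 15, 17, 17, 20, 21, 21]
s5→1 e7→0 s9→1 s12→2  — peak 2.

2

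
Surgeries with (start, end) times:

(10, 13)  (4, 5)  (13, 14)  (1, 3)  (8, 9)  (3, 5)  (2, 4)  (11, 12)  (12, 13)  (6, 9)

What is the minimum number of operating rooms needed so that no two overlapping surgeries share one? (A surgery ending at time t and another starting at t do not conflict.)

The answer is the maximum number of intervals overlapping at any instant.
Events (time:±→running): 1:+→1 2:+→2 … peak 2.

2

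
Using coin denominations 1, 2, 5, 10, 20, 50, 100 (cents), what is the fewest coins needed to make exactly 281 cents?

6

281 − 2×100→81 − 1×50→31 − 1×20→11 − 1×10→1 − 1×1→0
Total coins = 2 + 1 + 1 + 1 + 1 = 6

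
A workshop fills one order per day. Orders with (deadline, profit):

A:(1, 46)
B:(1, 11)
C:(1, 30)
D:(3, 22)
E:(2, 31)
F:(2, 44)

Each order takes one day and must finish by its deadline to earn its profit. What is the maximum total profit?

Profit order: A=46 F=44 E=31 C=30 D=22 B=11
Assign: A→slot 1, F→slot 2, E skipped, C skipped, D→slot 3, B skipped.
Slots: [1:A] [2:F] [3:D]
Profit = 46 + 44 + 22 = 112

112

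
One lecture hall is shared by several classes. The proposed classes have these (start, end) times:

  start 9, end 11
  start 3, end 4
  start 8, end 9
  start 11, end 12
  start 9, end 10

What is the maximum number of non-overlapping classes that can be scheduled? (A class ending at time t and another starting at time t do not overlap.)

Sort by end time and greedily take each interval whose start is ≥ the last chosen end.
Sorted by end: (3,4)  (8,9)  (9,10)  (9,11)  (11,12)
take (3,4); take (8,9); take (9,10); take (11,12).
Selected 4 classes.

4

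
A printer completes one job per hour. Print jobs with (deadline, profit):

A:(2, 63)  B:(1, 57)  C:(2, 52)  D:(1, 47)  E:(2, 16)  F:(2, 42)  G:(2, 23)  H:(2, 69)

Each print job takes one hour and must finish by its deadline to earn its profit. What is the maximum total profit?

132

Take jobs in profit order; each goes to the latest open slot no later than its deadline.
By profit: H(d2,69), A(d2,63), B(d1,57), C(d2,52), D(d1,47), F(d2,42), G(d2,23), E(d2,16)
H→slot 2; A→slot 1; B skipped; C skipped; D skipped; F skipped; G skipped; E skipped.
Profit = 63 + 69 = 132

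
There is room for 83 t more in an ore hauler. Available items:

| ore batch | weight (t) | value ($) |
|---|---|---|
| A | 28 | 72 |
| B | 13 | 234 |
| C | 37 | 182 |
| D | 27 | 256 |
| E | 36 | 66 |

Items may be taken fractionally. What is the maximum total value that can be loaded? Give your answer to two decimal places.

Ratios (sorted): B 18.00, D 9.48, C 4.92, A 2.57, E 1.83
take B (13 @ 234); take D (27 @ 256); take C (37 @ 182); take 6/28 of A → 15.43. Capacity used 83/83.
Total value = 687.43

687.43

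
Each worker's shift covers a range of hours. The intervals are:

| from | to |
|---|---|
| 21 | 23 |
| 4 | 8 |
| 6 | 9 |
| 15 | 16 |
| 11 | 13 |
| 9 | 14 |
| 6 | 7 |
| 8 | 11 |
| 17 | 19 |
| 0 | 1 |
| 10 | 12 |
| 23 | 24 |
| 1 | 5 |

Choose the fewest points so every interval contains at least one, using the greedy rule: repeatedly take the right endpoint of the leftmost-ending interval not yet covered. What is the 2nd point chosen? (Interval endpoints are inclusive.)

7

Sort by right endpoint; whenever an interval is uncovered, place a point at its right end.
Sorted: [0,1] [1,5] [6,7] [4,8] [6,9] [8,11] [10,12] [11,13] [9,14] [15,16] [17,19] [21,23] [23,24]
{[0,1],[1,5]} hit by 1; {[6,7],[4,8],[6,9]} hit by 7; {[8,11],[10,12],[11,13],[9,14]} hit by 11; {[15,16]} hit by 16; {[17,19]} hit by 19; {[21,23],[23,24]} hit by 23.
Points: 1, 7, 11, 16, 19, 23 (6 total).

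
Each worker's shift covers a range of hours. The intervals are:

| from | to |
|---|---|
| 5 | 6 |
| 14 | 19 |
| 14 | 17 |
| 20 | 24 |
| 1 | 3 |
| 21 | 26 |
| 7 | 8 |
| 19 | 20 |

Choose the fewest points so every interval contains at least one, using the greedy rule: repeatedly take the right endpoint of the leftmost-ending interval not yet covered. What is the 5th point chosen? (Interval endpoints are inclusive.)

Sort by right endpoint; whenever an interval is uncovered, place a point at its right end.
By right end: [1,3]  [5,6]  [7,8]  [14,17]  [14,19]  [19,20]  [20,24]  [21,26]
[1,3] uncovered → point at 3; [5,6] uncovered → point at 6; [7,8] uncovered → point at 8; [14,17] uncovered → point at 17; [19,20] uncovered → point at 20; [21,26] uncovered → point at 26.
Points: 3, 6, 8, 17, 20, 26 (6 total).

20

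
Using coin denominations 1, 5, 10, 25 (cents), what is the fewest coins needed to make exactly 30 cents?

2

30 = 1×25 + 1×5
Total coins = 1 + 1 = 2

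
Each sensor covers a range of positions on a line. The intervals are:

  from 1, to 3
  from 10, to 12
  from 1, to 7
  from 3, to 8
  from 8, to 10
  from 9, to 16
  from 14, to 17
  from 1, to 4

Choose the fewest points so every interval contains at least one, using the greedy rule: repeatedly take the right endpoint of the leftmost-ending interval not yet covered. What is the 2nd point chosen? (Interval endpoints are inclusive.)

Sorted: [1,3] [1,4] [1,7] [3,8] [8,10] [10,12] [9,16] [14,17]
{[1,3],[1,4],[1,7],[3,8]} hit by 3; {[8,10],[10,12],[9,16]} hit by 10; {[14,17]} hit by 17.
Points: 3, 10, 17 (3 total).

10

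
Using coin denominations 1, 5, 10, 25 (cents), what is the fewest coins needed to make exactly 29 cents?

29 − 1×25→4 − 4×1→0
Total coins = 1 + 4 = 5

5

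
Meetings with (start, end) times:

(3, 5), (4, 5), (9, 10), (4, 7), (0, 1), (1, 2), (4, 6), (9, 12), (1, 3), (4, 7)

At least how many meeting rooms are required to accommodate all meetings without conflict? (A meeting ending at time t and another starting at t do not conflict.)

Count concurrent intervals with a sweep; the peak is the room count.
Events (time:±→running): 0:+→1 1:-→0 1:+→1 1:+→2 2:-→1 3:-→0 3:+→1 4:+→2 4:+→3 4:+→4 4:+→5 … peak 5.

5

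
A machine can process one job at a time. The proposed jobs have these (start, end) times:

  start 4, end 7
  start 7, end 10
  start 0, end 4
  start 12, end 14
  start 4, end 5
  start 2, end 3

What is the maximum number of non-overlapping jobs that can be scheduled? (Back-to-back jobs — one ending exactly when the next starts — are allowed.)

4

Order by finish time; keep every interval that doesn't clash with the previous kept one.
Sorted by end: (2,3)  (0,4)  (4,5)  (4,7)  (7,10)  (12,14)
take (2,3); take (4,5); take (7,10); take (12,14).
Selected 4 jobs.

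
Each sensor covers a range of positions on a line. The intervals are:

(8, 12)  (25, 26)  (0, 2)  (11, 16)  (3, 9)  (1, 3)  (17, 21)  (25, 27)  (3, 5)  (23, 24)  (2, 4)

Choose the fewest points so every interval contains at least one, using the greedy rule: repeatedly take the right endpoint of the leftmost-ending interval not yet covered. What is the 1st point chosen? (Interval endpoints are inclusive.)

Sort by right endpoint; whenever an interval is uncovered, place a point at its right end.
By right end: [0,2]  [1,3]  [2,4]  [3,5]  [3,9]  [8,12]  [11,16]  [17,21]  [23,24]  [25,26]  [25,27]
[0,2] uncovered → point at 2; [3,5] uncovered → point at 5; [8,12] uncovered → point at 12; [17,21] uncovered → point at 21; [23,24] uncovered → point at 24; [25,26] uncovered → point at 26.
Points: 2, 5, 12, 21, 24, 26 (6 total).

2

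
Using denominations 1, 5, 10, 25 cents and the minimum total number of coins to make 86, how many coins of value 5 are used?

0

86 − 3×25→11 − 1×10→1 − 1×1→0
Count of 5: 0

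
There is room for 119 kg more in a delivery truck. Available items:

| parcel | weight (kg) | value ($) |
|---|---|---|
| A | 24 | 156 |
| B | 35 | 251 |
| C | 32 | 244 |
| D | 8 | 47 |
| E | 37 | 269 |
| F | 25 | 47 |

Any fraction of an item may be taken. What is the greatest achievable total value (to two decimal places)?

861.50

Greedy by value/weight ratio, highest first.
Order: C (244/32=7.62) > E (269/37=7.27) > B (251/35=7.17) > A (156/24=6.50) > D (47/8=5.88) > F (47/25=1.88)
Fill: take C (32 @ 244) → take E (37 @ 269) → take B (35 @ 251) → take 15/24 of A → 97.50; 119/119 used.
Total value = 861.50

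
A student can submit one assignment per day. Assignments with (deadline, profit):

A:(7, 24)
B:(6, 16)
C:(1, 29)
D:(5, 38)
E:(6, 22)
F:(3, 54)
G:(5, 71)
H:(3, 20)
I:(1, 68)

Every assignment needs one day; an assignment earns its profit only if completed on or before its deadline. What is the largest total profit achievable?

297

Profit order: G=71 I=68 F=54 D=38 C=29 A=24 E=22 H=20 B=16
Assign: G→slot 5, I→slot 1, F→slot 3, D→slot 4, C skipped, A→slot 7, E→slot 6, H→slot 2, B skipped.
Slots: [1:I] [2:H] [3:F] [4:D] [5:G] [6:E] [7:A]
Profit = 68 + 20 + 54 + 38 + 71 + 22 + 24 = 297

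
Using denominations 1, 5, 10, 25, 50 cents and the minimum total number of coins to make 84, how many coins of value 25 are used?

Use the largest denomination that fits, subtract, and repeat.
84 − 1×50→34 − 1×25→9 − 1×5→4 − 4×1→0
Count of 25: 1

1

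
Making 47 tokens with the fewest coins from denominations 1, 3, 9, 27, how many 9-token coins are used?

2

47 = 1×27 + 2×9 + 2×1
Count of 9: 2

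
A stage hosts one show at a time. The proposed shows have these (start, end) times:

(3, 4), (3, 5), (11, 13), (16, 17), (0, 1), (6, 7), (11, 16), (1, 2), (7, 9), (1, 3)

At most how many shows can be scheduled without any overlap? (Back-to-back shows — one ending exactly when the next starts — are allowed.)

7

By end time: (0,1), (1,2), (1,3), (3,4), (3,5), (6,7), (7,9), (11,13), (11,16), (16,17).
Pick (0,1); next start ≥ 1 → (1,2); next start ≥ 2 → (3,4); next start ≥ 4 → (6,7); next start ≥ 7 → (7,9); next start ≥ 9 → (11,13); next start ≥ 13 → (16,17).
Selected 7 shows.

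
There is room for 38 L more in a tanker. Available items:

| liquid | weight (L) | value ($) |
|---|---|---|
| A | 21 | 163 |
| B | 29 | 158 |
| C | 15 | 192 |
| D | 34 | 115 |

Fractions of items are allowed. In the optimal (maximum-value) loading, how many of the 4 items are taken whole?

Sort by value per unit weight and fill in that order.
Ratios (sorted): C 12.80, A 7.76, B 5.45, D 3.38
take C (15 @ 192); take A (21 @ 163); take 2/29 of B → 10.90. Capacity used 38/38.
2 item(s) taken whole; one partial (take 2/29 of B).

2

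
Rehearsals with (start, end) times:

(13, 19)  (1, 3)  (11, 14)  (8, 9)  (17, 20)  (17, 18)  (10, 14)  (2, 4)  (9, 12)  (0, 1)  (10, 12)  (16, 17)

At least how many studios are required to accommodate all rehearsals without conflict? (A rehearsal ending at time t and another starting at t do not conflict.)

4

Events (time:±→running): 0:+→1 1:-→0 1:+→1 2:+→2 3:-→1 4:-→0 8:+→1 9:-→0 9:+→1 10:+→2 10:+→3 11:+→4 … peak 4.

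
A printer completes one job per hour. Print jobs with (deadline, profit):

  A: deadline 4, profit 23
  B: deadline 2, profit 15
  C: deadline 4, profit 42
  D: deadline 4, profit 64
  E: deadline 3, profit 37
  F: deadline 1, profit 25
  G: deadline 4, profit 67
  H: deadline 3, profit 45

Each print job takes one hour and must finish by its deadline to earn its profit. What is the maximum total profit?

218

Sort by profit descending; place each in the latest free slot ≤ its deadline.
Profit order: G=67 D=64 H=45 C=42 E=37 F=25 A=23 B=15
Assign: G→slot 4, D→slot 3, H→slot 2, C→slot 1, E skipped, F skipped, A skipped, B skipped.
Slots: [1:C] [2:H] [3:D] [4:G]
Profit = 42 + 45 + 64 + 67 = 218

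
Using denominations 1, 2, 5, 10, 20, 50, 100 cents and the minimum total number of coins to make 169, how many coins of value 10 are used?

1

Greedy: take as many of the largest coin as possible, then repeat with the remainder.
169 − 1×100→69 − 1×50→19 − 1×10→9 − 1×5→4 − 2×2→0
Count of 10: 1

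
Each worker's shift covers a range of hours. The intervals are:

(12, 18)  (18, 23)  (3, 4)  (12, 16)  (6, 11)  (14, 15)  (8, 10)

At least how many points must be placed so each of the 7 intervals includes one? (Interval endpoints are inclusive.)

Process intervals by earliest right end; each time one isn't hit yet, stab at its right endpoint.
By right end: [3,4]  [8,10]  [6,11]  [14,15]  [12,16]  [12,18]  [18,23]
[3,4] uncovered → point at 4; [8,10] uncovered → point at 10; [14,15] uncovered → point at 15; [18,23] uncovered → point at 23.
Points: 4, 10, 15, 23 (4 total).

4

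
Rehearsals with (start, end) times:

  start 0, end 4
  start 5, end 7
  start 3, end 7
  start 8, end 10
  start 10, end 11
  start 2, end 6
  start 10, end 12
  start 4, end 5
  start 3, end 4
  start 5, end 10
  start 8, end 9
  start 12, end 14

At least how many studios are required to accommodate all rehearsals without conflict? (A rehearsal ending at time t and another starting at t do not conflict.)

4

Events (time:±→running): 0:+→1 2:+→2 3:+→3 3:+→4 … peak 4.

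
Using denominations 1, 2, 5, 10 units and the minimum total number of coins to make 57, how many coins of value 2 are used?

57 − 5×10→7 − 1×5→2 − 1×2→0
Count of 2: 1

1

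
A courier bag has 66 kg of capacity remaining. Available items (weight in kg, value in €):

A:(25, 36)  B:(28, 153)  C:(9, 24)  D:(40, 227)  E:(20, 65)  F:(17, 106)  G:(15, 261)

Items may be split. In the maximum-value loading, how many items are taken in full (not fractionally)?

Greedy by value/weight ratio, highest first.
Order: G (261/15=17.40) > F (106/17=6.24) > D (227/40=5.67) > B (153/28=5.46) > E (65/20=3.25) > C (24/9=2.67) > A (36/25=1.44)
Fill: take G (15 @ 261) → take F (17 @ 106) → take 34/40 of D → 192.95; 66/66 used.
2 item(s) taken whole; one partial (take 34/40 of D).

2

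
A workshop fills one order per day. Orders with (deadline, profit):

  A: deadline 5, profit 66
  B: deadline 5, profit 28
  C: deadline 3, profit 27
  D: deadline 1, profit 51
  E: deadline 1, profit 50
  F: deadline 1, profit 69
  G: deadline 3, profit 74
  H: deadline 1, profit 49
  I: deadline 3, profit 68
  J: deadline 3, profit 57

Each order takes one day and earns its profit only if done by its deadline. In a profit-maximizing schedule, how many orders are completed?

5

Sort by profit descending; place each in the latest free slot ≤ its deadline.
By profit: G(d3,74), F(d1,69), I(d3,68), A(d5,66), J(d3,57), D(d1,51), E(d1,50), H(d1,49), B(d5,28), C(d3,27)
G→slot 3; F→slot 1; I→slot 2; A→slot 5; J skipped; D skipped; E skipped; H skipped; B→slot 4; C skipped.
5 of 10 scheduled.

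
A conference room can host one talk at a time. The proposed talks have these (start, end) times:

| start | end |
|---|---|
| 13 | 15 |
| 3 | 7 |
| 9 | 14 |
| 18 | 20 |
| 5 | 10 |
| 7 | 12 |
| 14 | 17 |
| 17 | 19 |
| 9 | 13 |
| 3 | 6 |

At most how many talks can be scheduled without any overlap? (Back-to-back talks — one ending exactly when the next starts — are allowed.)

Sort by end time and greedily take each interval whose start is ≥ the last chosen end.
Sorted by end: (3,6)  (3,7)  (5,10)  (7,12)  (9,13)  (9,14)  (13,15)  (14,17)  (17,19)  (18,20)
take (3,6); skip (3,7); take (7,12); skip (9,14); take (13,15); take (17,19).
Selected 4 talks.

4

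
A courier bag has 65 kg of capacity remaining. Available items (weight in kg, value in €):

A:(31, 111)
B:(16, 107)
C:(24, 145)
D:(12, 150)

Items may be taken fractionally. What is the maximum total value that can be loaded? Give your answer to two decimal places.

448.55

Sort by value per unit weight and fill in that order.
Order: D (150/12=12.50) > B (107/16=6.69) > C (145/24=6.04) > A (111/31=3.58)
Fill: take D (12 @ 150) → take B (16 @ 107) → take C (24 @ 145) → take 13/31 of A → 46.55; 65/65 used.
Total value = 448.55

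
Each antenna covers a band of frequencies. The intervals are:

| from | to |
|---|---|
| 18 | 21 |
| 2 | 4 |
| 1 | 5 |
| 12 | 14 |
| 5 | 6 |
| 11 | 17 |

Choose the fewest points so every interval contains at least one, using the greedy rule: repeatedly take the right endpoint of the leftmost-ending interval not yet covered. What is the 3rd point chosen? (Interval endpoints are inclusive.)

14

Sorted: [2,4] [1,5] [5,6] [12,14] [11,17] [18,21]
{[2,4],[1,5]} hit by 4; {[5,6]} hit by 6; {[12,14],[11,17]} hit by 14; {[18,21]} hit by 21.
Points: 4, 6, 14, 21 (4 total).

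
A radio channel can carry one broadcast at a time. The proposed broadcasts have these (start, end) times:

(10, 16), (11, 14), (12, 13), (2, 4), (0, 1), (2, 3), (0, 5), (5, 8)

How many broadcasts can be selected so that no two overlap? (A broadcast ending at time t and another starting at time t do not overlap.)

4

Sorted by end: (0,1)  (2,3)  (2,4)  (0,5)  (5,8)  (12,13)  (11,14)  (10,16)
take (0,1); take (2,3); skip (0,5); take (5,8); take (12,13).
Selected 4 broadcasts.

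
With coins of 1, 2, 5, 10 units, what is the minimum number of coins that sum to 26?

4

26 = 2×10 + 1×5 + 1×1
Total coins = 2 + 1 + 1 = 4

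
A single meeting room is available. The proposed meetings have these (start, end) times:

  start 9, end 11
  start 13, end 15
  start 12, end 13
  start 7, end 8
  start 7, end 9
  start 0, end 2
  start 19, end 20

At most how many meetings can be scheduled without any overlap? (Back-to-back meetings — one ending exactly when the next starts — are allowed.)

Order by finish time; keep every interval that doesn't clash with the previous kept one.
Sorted by end: (0,2)  (7,8)  (7,9)  (9,11)  (12,13)  (13,15)  (19,20)
take (0,2); take (7,8); take (9,11); take (12,13); take (13,15); take (19,20).
Selected 6 meetings.

6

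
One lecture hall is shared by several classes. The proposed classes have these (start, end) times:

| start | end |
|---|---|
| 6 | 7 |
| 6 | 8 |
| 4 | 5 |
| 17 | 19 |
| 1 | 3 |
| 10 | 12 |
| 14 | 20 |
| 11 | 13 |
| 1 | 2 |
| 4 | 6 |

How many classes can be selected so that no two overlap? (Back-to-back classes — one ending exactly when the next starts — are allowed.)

Sort by end time and greedily take each interval whose start is ≥ the last chosen end.
By end time: (1,2), (1,3), (4,5), (4,6), (6,7), (6,8), (10,12), (11,13), (17,19), (14,20).
Pick (1,2); next start ≥ 2 → (4,5); next start ≥ 5 → (6,7); next start ≥ 7 → (10,12); next start ≥ 12 → (17,19).
Selected 5 classes.

5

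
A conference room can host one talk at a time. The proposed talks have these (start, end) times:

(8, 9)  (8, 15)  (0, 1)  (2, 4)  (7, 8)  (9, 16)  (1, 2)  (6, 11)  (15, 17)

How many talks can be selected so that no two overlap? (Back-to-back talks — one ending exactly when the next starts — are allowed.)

6

Order by finish time; keep every interval that doesn't clash with the previous kept one.
Sorted by end: (0,1)  (1,2)  (2,4)  (7,8)  (8,9)  (6,11)  (8,15)  (9,16)  (15,17)
take (0,1); take (1,2); take (2,4); take (7,8); take (8,9); skip (8,15); take (9,16).
Selected 6 talks.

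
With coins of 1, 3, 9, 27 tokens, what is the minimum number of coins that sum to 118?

118 − 4×27→10 − 1×9→1 − 1×1→0
Total coins = 4 + 1 + 1 = 6

6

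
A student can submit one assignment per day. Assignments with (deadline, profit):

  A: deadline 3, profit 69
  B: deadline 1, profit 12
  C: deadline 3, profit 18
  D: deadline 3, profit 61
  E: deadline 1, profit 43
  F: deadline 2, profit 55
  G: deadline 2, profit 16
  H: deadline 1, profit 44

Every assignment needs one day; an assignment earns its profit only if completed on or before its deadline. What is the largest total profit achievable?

185

Sort by profit descending; place each in the latest free slot ≤ its deadline.
By profit: A(d3,69), D(d3,61), F(d2,55), H(d1,44), E(d1,43), C(d3,18), G(d2,16), B(d1,12)
A→slot 3; D→slot 2; F→slot 1; H skipped; E skipped; C skipped; G skipped; B skipped.
Profit = 55 + 61 + 69 = 185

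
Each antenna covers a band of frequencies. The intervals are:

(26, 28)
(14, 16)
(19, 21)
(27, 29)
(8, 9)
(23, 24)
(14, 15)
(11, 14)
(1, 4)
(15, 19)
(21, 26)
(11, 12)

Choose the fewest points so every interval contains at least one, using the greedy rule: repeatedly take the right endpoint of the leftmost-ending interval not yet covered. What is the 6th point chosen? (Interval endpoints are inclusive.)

Sort by right endpoint; whenever an interval is uncovered, place a point at its right end.
Sorted: [1,4] [8,9] [11,12] [11,14] [14,15] [14,16] [15,19] [19,21] [23,24] [21,26] [26,28] [27,29]
{[1,4]} hit by 4; {[8,9]} hit by 9; {[11,12],[11,14]} hit by 12; {[14,15],[14,16],[15,19]} hit by 15; {[19,21]} hit by 21; {[23,24],[21,26]} hit by 24; {[26,28],[27,29]} hit by 28.
Points: 4, 9, 12, 15, 21, 24, 28 (7 total).

24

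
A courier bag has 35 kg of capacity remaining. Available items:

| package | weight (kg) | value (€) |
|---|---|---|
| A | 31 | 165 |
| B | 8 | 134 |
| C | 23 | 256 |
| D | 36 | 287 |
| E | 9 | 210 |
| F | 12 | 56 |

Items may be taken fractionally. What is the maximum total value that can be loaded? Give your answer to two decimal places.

544.35

Sort by value per unit weight and fill in that order.
Order: E (210/9=23.33) > B (134/8=16.75) > C (256/23=11.13) > D (287/36=7.97) > A (165/31=5.32) > F (56/12=4.67)
Fill: take E (9 @ 210) → take B (8 @ 134) → take 18/23 of C → 200.35; 35/35 used.
Total value = 544.35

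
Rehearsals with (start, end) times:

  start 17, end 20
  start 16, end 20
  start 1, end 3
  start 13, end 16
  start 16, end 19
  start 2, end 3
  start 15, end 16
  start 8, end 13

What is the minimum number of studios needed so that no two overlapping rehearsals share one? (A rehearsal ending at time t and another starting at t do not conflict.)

Count concurrent intervals with a sweep; the peak is the room count.
starts: [1, 2, 8, 13, 15, 16, 16, 17]
ends:   [3, 3, 13, 16, 16, 19, 20, 20]
s1→1 s2→2 e3→1 e3→0 s8→1 e13→0 s13→1 s15→2 e16→1 e16→0 s16→1 s16→2 s17→3  — peak 3.

3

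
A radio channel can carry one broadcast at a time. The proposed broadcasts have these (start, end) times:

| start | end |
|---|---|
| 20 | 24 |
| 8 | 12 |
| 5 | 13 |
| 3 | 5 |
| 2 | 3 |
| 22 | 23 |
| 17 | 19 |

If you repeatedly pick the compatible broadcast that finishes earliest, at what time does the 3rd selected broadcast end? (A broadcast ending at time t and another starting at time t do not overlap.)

Sort by end time and greedily take each interval whose start is ≥ the last chosen end.
Sorted by end: (2,3)  (3,5)  (8,12)  (5,13)  (17,19)  (22,23)  (20,24)
take (2,3); take (3,5); take (8,12); take (17,19); take (22,23).
Selected: (2,3) (3,5) (8,12) (17,19) (22,23)

12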